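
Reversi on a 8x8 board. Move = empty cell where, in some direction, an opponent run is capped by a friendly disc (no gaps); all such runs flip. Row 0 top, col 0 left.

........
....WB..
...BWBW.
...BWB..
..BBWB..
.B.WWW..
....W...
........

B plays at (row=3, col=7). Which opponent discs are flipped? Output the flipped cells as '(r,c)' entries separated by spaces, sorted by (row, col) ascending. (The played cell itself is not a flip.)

Dir NW: opp run (2,6) capped by B -> flip
Dir N: first cell '.' (not opp) -> no flip
Dir NE: edge -> no flip
Dir W: first cell '.' (not opp) -> no flip
Dir E: edge -> no flip
Dir SW: first cell '.' (not opp) -> no flip
Dir S: first cell '.' (not opp) -> no flip
Dir SE: edge -> no flip

Answer: (2,6)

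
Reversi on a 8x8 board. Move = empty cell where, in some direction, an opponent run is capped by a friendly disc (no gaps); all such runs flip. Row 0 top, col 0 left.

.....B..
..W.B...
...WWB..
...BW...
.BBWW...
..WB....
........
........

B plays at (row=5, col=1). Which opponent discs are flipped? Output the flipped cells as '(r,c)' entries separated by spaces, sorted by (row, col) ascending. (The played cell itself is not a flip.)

Dir NW: first cell '.' (not opp) -> no flip
Dir N: first cell 'B' (not opp) -> no flip
Dir NE: first cell 'B' (not opp) -> no flip
Dir W: first cell '.' (not opp) -> no flip
Dir E: opp run (5,2) capped by B -> flip
Dir SW: first cell '.' (not opp) -> no flip
Dir S: first cell '.' (not opp) -> no flip
Dir SE: first cell '.' (not opp) -> no flip

Answer: (5,2)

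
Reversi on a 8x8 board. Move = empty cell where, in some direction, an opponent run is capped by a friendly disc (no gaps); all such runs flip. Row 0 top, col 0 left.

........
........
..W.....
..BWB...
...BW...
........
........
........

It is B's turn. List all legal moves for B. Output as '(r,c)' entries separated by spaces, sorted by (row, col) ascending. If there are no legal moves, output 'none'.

(1,1): no bracket -> illegal
(1,2): flips 1 -> legal
(1,3): no bracket -> illegal
(2,1): no bracket -> illegal
(2,3): flips 1 -> legal
(2,4): no bracket -> illegal
(3,1): no bracket -> illegal
(3,5): no bracket -> illegal
(4,2): no bracket -> illegal
(4,5): flips 1 -> legal
(5,3): no bracket -> illegal
(5,4): flips 1 -> legal
(5,5): no bracket -> illegal

Answer: (1,2) (2,3) (4,5) (5,4)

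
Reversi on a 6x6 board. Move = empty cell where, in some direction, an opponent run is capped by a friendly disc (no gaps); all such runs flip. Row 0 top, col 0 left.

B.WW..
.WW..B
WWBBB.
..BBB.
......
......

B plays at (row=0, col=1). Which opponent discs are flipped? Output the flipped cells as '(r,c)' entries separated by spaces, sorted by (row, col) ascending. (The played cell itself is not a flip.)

Dir NW: edge -> no flip
Dir N: edge -> no flip
Dir NE: edge -> no flip
Dir W: first cell 'B' (not opp) -> no flip
Dir E: opp run (0,2) (0,3), next='.' -> no flip
Dir SW: first cell '.' (not opp) -> no flip
Dir S: opp run (1,1) (2,1), next='.' -> no flip
Dir SE: opp run (1,2) capped by B -> flip

Answer: (1,2)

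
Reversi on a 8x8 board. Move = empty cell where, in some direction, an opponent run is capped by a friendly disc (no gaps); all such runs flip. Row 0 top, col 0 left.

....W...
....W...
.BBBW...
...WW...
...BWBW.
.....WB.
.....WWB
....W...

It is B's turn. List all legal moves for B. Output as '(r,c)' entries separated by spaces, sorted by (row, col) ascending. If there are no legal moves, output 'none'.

Answer: (0,5) (2,5) (3,6) (4,7) (5,4) (6,4) (7,5) (7,6) (7,7)

Derivation:
(0,3): no bracket -> illegal
(0,5): flips 1 -> legal
(1,3): no bracket -> illegal
(1,5): no bracket -> illegal
(2,5): flips 2 -> legal
(3,2): no bracket -> illegal
(3,5): no bracket -> illegal
(3,6): flips 1 -> legal
(3,7): no bracket -> illegal
(4,2): no bracket -> illegal
(4,7): flips 1 -> legal
(5,3): no bracket -> illegal
(5,4): flips 1 -> legal
(5,7): no bracket -> illegal
(6,3): no bracket -> illegal
(6,4): flips 2 -> legal
(7,3): no bracket -> illegal
(7,5): flips 2 -> legal
(7,6): flips 1 -> legal
(7,7): flips 4 -> legal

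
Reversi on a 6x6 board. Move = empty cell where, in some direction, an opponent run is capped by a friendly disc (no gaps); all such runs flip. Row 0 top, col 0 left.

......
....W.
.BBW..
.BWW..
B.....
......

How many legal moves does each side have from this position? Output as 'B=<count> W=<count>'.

-- B to move --
(0,3): no bracket -> illegal
(0,4): no bracket -> illegal
(0,5): no bracket -> illegal
(1,2): no bracket -> illegal
(1,3): no bracket -> illegal
(1,5): no bracket -> illegal
(2,4): flips 1 -> legal
(2,5): no bracket -> illegal
(3,4): flips 2 -> legal
(4,1): no bracket -> illegal
(4,2): flips 1 -> legal
(4,3): flips 1 -> legal
(4,4): flips 1 -> legal
B mobility = 5
-- W to move --
(1,0): flips 1 -> legal
(1,1): flips 1 -> legal
(1,2): flips 1 -> legal
(1,3): no bracket -> illegal
(2,0): flips 2 -> legal
(3,0): flips 1 -> legal
(4,1): no bracket -> illegal
(4,2): no bracket -> illegal
(5,0): no bracket -> illegal
(5,1): no bracket -> illegal
W mobility = 5

Answer: B=5 W=5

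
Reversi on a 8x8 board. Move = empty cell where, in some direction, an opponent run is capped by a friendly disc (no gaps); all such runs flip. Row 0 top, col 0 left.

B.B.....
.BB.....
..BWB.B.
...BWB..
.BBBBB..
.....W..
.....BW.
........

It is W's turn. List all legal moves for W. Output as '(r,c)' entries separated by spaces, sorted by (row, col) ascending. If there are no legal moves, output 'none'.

(0,1): flips 1 -> legal
(0,3): no bracket -> illegal
(1,0): no bracket -> illegal
(1,3): no bracket -> illegal
(1,4): flips 1 -> legal
(1,5): no bracket -> illegal
(1,6): no bracket -> illegal
(1,7): no bracket -> illegal
(2,0): no bracket -> illegal
(2,1): flips 1 -> legal
(2,5): flips 3 -> legal
(2,7): no bracket -> illegal
(3,0): no bracket -> illegal
(3,1): no bracket -> illegal
(3,2): flips 1 -> legal
(3,6): flips 1 -> legal
(3,7): no bracket -> illegal
(4,0): no bracket -> illegal
(4,6): no bracket -> illegal
(5,0): no bracket -> illegal
(5,1): no bracket -> illegal
(5,2): flips 1 -> legal
(5,3): flips 2 -> legal
(5,4): flips 1 -> legal
(5,6): flips 1 -> legal
(6,4): flips 1 -> legal
(7,4): no bracket -> illegal
(7,5): flips 1 -> legal
(7,6): no bracket -> illegal

Answer: (0,1) (1,4) (2,1) (2,5) (3,2) (3,6) (5,2) (5,3) (5,4) (5,6) (6,4) (7,5)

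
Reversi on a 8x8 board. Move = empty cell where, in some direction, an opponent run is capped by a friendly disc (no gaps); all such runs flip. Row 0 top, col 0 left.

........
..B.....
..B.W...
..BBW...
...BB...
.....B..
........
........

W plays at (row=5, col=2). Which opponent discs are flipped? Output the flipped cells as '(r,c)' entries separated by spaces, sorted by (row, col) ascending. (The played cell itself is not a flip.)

Dir NW: first cell '.' (not opp) -> no flip
Dir N: first cell '.' (not opp) -> no flip
Dir NE: opp run (4,3) capped by W -> flip
Dir W: first cell '.' (not opp) -> no flip
Dir E: first cell '.' (not opp) -> no flip
Dir SW: first cell '.' (not opp) -> no flip
Dir S: first cell '.' (not opp) -> no flip
Dir SE: first cell '.' (not opp) -> no flip

Answer: (4,3)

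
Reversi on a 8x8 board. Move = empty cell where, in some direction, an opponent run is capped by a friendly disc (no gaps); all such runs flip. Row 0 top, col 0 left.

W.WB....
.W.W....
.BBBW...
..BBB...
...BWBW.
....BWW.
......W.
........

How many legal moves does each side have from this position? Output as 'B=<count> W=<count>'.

-- B to move --
(0,1): flips 2 -> legal
(0,4): flips 1 -> legal
(1,0): no bracket -> illegal
(1,2): no bracket -> illegal
(1,4): flips 1 -> legal
(1,5): flips 1 -> legal
(2,0): no bracket -> illegal
(2,5): flips 1 -> legal
(3,5): no bracket -> illegal
(3,6): no bracket -> illegal
(3,7): no bracket -> illegal
(4,7): flips 1 -> legal
(5,3): no bracket -> illegal
(5,7): flips 2 -> legal
(6,4): no bracket -> illegal
(6,5): flips 1 -> legal
(6,7): flips 1 -> legal
(7,5): no bracket -> illegal
(7,6): no bracket -> illegal
(7,7): flips 3 -> legal
B mobility = 10
-- W to move --
(0,4): flips 1 -> legal
(1,0): no bracket -> illegal
(1,2): flips 3 -> legal
(1,4): no bracket -> illegal
(2,0): flips 3 -> legal
(2,5): no bracket -> illegal
(3,0): no bracket -> illegal
(3,1): flips 2 -> legal
(3,5): flips 1 -> legal
(3,6): no bracket -> illegal
(4,1): no bracket -> illegal
(4,2): flips 2 -> legal
(5,2): no bracket -> illegal
(5,3): flips 4 -> legal
(6,3): no bracket -> illegal
(6,4): flips 1 -> legal
(6,5): no bracket -> illegal
W mobility = 8

Answer: B=10 W=8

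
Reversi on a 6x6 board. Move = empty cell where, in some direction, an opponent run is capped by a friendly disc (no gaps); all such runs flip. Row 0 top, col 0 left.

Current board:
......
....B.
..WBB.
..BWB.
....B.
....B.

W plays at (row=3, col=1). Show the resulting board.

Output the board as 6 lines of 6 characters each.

Place W at (3,1); scan 8 dirs for brackets.
Dir NW: first cell '.' (not opp) -> no flip
Dir N: first cell '.' (not opp) -> no flip
Dir NE: first cell 'W' (not opp) -> no flip
Dir W: first cell '.' (not opp) -> no flip
Dir E: opp run (3,2) capped by W -> flip
Dir SW: first cell '.' (not opp) -> no flip
Dir S: first cell '.' (not opp) -> no flip
Dir SE: first cell '.' (not opp) -> no flip
All flips: (3,2)

Answer: ......
....B.
..WBB.
.WWWB.
....B.
....B.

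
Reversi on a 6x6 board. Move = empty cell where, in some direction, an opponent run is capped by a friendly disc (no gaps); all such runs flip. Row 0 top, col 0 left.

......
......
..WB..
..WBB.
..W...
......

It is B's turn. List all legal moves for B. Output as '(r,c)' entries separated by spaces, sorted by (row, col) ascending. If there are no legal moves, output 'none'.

Answer: (1,1) (2,1) (3,1) (4,1) (5,1)

Derivation:
(1,1): flips 1 -> legal
(1,2): no bracket -> illegal
(1,3): no bracket -> illegal
(2,1): flips 1 -> legal
(3,1): flips 1 -> legal
(4,1): flips 1 -> legal
(4,3): no bracket -> illegal
(5,1): flips 1 -> legal
(5,2): no bracket -> illegal
(5,3): no bracket -> illegal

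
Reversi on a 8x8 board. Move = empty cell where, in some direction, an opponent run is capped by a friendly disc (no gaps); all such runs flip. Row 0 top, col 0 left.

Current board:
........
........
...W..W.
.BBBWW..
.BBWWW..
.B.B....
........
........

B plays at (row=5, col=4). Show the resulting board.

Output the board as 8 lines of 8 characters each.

Place B at (5,4); scan 8 dirs for brackets.
Dir NW: opp run (4,3) capped by B -> flip
Dir N: opp run (4,4) (3,4), next='.' -> no flip
Dir NE: opp run (4,5), next='.' -> no flip
Dir W: first cell 'B' (not opp) -> no flip
Dir E: first cell '.' (not opp) -> no flip
Dir SW: first cell '.' (not opp) -> no flip
Dir S: first cell '.' (not opp) -> no flip
Dir SE: first cell '.' (not opp) -> no flip
All flips: (4,3)

Answer: ........
........
...W..W.
.BBBWW..
.BBBWW..
.B.BB...
........
........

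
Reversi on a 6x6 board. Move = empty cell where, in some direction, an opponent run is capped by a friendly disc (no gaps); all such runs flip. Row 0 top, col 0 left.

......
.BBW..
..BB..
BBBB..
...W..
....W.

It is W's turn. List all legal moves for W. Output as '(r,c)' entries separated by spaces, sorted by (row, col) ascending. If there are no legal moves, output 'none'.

Answer: (1,0) (2,1) (4,0)

Derivation:
(0,0): no bracket -> illegal
(0,1): no bracket -> illegal
(0,2): no bracket -> illegal
(0,3): no bracket -> illegal
(1,0): flips 2 -> legal
(1,4): no bracket -> illegal
(2,0): no bracket -> illegal
(2,1): flips 1 -> legal
(2,4): no bracket -> illegal
(3,4): no bracket -> illegal
(4,0): flips 2 -> legal
(4,1): no bracket -> illegal
(4,2): no bracket -> illegal
(4,4): no bracket -> illegal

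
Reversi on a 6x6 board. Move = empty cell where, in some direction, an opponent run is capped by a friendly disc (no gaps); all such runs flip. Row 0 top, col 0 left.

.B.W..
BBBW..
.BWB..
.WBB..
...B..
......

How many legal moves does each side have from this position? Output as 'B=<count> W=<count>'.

Answer: B=3 W=9

Derivation:
-- B to move --
(0,2): no bracket -> illegal
(0,4): no bracket -> illegal
(1,4): flips 1 -> legal
(2,0): no bracket -> illegal
(2,4): no bracket -> illegal
(3,0): flips 1 -> legal
(4,0): no bracket -> illegal
(4,1): flips 1 -> legal
(4,2): no bracket -> illegal
B mobility = 3
-- W to move --
(0,0): flips 1 -> legal
(0,2): flips 1 -> legal
(1,4): no bracket -> illegal
(2,0): flips 1 -> legal
(2,4): flips 1 -> legal
(3,0): flips 2 -> legal
(3,4): flips 2 -> legal
(4,1): no bracket -> illegal
(4,2): flips 1 -> legal
(4,4): flips 1 -> legal
(5,2): no bracket -> illegal
(5,3): flips 3 -> legal
(5,4): no bracket -> illegal
W mobility = 9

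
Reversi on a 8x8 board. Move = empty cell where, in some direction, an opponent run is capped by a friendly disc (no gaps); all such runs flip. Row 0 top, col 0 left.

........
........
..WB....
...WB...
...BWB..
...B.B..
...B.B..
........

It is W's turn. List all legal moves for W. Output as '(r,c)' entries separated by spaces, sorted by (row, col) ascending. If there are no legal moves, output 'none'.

(1,2): no bracket -> illegal
(1,3): flips 1 -> legal
(1,4): no bracket -> illegal
(2,4): flips 2 -> legal
(2,5): no bracket -> illegal
(3,2): no bracket -> illegal
(3,5): flips 1 -> legal
(3,6): no bracket -> illegal
(4,2): flips 1 -> legal
(4,6): flips 1 -> legal
(5,2): no bracket -> illegal
(5,4): no bracket -> illegal
(5,6): no bracket -> illegal
(6,2): flips 1 -> legal
(6,4): no bracket -> illegal
(6,6): flips 1 -> legal
(7,2): no bracket -> illegal
(7,3): flips 3 -> legal
(7,4): no bracket -> illegal
(7,5): no bracket -> illegal
(7,6): no bracket -> illegal

Answer: (1,3) (2,4) (3,5) (4,2) (4,6) (6,2) (6,6) (7,3)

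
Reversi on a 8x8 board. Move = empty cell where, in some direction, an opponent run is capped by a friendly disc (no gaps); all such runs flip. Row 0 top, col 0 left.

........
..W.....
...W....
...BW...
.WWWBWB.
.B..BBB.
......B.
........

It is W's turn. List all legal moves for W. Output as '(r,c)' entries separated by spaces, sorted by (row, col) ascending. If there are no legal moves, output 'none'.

Answer: (2,4) (3,2) (4,7) (6,0) (6,1) (6,3) (6,4) (6,5) (6,7)

Derivation:
(2,2): no bracket -> illegal
(2,4): flips 1 -> legal
(3,2): flips 1 -> legal
(3,5): no bracket -> illegal
(3,6): no bracket -> illegal
(3,7): no bracket -> illegal
(4,0): no bracket -> illegal
(4,7): flips 1 -> legal
(5,0): no bracket -> illegal
(5,2): no bracket -> illegal
(5,3): no bracket -> illegal
(5,7): no bracket -> illegal
(6,0): flips 1 -> legal
(6,1): flips 1 -> legal
(6,2): no bracket -> illegal
(6,3): flips 1 -> legal
(6,4): flips 2 -> legal
(6,5): flips 2 -> legal
(6,7): flips 1 -> legal
(7,5): no bracket -> illegal
(7,6): no bracket -> illegal
(7,7): no bracket -> illegal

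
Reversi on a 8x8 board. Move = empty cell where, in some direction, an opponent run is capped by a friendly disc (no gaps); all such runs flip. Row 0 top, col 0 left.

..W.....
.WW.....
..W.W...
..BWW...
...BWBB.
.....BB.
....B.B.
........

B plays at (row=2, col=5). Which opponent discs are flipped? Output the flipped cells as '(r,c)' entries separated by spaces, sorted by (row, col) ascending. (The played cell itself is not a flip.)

Answer: (3,4)

Derivation:
Dir NW: first cell '.' (not opp) -> no flip
Dir N: first cell '.' (not opp) -> no flip
Dir NE: first cell '.' (not opp) -> no flip
Dir W: opp run (2,4), next='.' -> no flip
Dir E: first cell '.' (not opp) -> no flip
Dir SW: opp run (3,4) capped by B -> flip
Dir S: first cell '.' (not opp) -> no flip
Dir SE: first cell '.' (not opp) -> no flip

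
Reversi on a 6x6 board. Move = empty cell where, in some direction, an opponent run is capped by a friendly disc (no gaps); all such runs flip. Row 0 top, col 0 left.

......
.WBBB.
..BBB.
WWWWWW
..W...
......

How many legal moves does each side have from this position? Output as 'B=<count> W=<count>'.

Answer: B=9 W=6

Derivation:
-- B to move --
(0,0): flips 1 -> legal
(0,1): no bracket -> illegal
(0,2): no bracket -> illegal
(1,0): flips 1 -> legal
(2,0): no bracket -> illegal
(2,1): no bracket -> illegal
(2,5): no bracket -> illegal
(4,0): flips 1 -> legal
(4,1): flips 1 -> legal
(4,3): flips 1 -> legal
(4,4): flips 2 -> legal
(4,5): flips 1 -> legal
(5,1): flips 2 -> legal
(5,2): flips 2 -> legal
(5,3): no bracket -> illegal
B mobility = 9
-- W to move --
(0,1): flips 2 -> legal
(0,2): flips 4 -> legal
(0,3): flips 2 -> legal
(0,4): flips 4 -> legal
(0,5): flips 2 -> legal
(1,5): flips 4 -> legal
(2,1): no bracket -> illegal
(2,5): no bracket -> illegal
W mobility = 6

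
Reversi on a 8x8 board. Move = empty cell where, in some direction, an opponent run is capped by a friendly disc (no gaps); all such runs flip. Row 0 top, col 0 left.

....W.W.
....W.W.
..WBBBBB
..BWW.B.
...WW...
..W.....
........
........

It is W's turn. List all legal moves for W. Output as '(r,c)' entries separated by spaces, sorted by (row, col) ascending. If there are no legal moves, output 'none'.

(1,2): flips 1 -> legal
(1,3): flips 1 -> legal
(1,5): flips 1 -> legal
(1,7): no bracket -> illegal
(2,1): flips 1 -> legal
(3,1): flips 1 -> legal
(3,5): no bracket -> illegal
(3,7): no bracket -> illegal
(4,1): flips 2 -> legal
(4,2): flips 1 -> legal
(4,5): no bracket -> illegal
(4,6): flips 2 -> legal
(4,7): flips 2 -> legal

Answer: (1,2) (1,3) (1,5) (2,1) (3,1) (4,1) (4,2) (4,6) (4,7)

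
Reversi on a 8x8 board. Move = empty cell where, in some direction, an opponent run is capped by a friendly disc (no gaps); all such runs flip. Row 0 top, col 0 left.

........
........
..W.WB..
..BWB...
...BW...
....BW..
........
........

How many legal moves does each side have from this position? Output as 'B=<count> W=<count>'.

-- B to move --
(1,1): no bracket -> illegal
(1,2): flips 1 -> legal
(1,3): no bracket -> illegal
(1,4): flips 1 -> legal
(1,5): no bracket -> illegal
(2,1): no bracket -> illegal
(2,3): flips 2 -> legal
(3,1): no bracket -> illegal
(3,5): no bracket -> illegal
(4,2): no bracket -> illegal
(4,5): flips 1 -> legal
(4,6): no bracket -> illegal
(5,3): no bracket -> illegal
(5,6): flips 1 -> legal
(6,4): no bracket -> illegal
(6,5): no bracket -> illegal
(6,6): no bracket -> illegal
B mobility = 5
-- W to move --
(1,4): no bracket -> illegal
(1,5): no bracket -> illegal
(1,6): no bracket -> illegal
(2,1): no bracket -> illegal
(2,3): no bracket -> illegal
(2,6): flips 1 -> legal
(3,1): flips 1 -> legal
(3,5): flips 1 -> legal
(3,6): no bracket -> illegal
(4,1): no bracket -> illegal
(4,2): flips 2 -> legal
(4,5): no bracket -> illegal
(5,2): no bracket -> illegal
(5,3): flips 2 -> legal
(6,3): no bracket -> illegal
(6,4): flips 1 -> legal
(6,5): no bracket -> illegal
W mobility = 6

Answer: B=5 W=6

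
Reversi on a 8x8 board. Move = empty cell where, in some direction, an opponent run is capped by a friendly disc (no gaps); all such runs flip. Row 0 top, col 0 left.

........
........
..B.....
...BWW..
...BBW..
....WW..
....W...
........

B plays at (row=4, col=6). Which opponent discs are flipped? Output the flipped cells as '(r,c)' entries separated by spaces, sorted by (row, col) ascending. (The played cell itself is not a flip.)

Dir NW: opp run (3,5), next='.' -> no flip
Dir N: first cell '.' (not opp) -> no flip
Dir NE: first cell '.' (not opp) -> no flip
Dir W: opp run (4,5) capped by B -> flip
Dir E: first cell '.' (not opp) -> no flip
Dir SW: opp run (5,5) (6,4), next='.' -> no flip
Dir S: first cell '.' (not opp) -> no flip
Dir SE: first cell '.' (not opp) -> no flip

Answer: (4,5)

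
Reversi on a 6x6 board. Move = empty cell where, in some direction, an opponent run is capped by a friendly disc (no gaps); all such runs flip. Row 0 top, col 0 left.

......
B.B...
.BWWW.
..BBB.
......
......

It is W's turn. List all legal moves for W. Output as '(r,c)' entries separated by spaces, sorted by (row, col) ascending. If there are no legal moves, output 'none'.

Answer: (0,1) (0,2) (2,0) (4,1) (4,2) (4,3) (4,4) (4,5)

Derivation:
(0,0): no bracket -> illegal
(0,1): flips 1 -> legal
(0,2): flips 1 -> legal
(0,3): no bracket -> illegal
(1,1): no bracket -> illegal
(1,3): no bracket -> illegal
(2,0): flips 1 -> legal
(2,5): no bracket -> illegal
(3,0): no bracket -> illegal
(3,1): no bracket -> illegal
(3,5): no bracket -> illegal
(4,1): flips 1 -> legal
(4,2): flips 2 -> legal
(4,3): flips 1 -> legal
(4,4): flips 2 -> legal
(4,5): flips 1 -> legal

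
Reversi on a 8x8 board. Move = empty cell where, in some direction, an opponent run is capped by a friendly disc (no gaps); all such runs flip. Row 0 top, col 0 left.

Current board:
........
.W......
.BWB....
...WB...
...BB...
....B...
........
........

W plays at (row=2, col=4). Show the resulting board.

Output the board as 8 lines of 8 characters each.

Answer: ........
.W......
.BWWW...
...WB...
...BB...
....B...
........
........

Derivation:
Place W at (2,4); scan 8 dirs for brackets.
Dir NW: first cell '.' (not opp) -> no flip
Dir N: first cell '.' (not opp) -> no flip
Dir NE: first cell '.' (not opp) -> no flip
Dir W: opp run (2,3) capped by W -> flip
Dir E: first cell '.' (not opp) -> no flip
Dir SW: first cell 'W' (not opp) -> no flip
Dir S: opp run (3,4) (4,4) (5,4), next='.' -> no flip
Dir SE: first cell '.' (not opp) -> no flip
All flips: (2,3)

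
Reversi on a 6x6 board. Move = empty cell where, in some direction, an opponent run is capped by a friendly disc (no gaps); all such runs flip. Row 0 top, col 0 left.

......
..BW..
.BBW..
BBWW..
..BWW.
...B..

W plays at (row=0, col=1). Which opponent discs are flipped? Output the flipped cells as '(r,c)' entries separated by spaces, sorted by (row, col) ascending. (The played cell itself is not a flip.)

Answer: (1,2)

Derivation:
Dir NW: edge -> no flip
Dir N: edge -> no flip
Dir NE: edge -> no flip
Dir W: first cell '.' (not opp) -> no flip
Dir E: first cell '.' (not opp) -> no flip
Dir SW: first cell '.' (not opp) -> no flip
Dir S: first cell '.' (not opp) -> no flip
Dir SE: opp run (1,2) capped by W -> flip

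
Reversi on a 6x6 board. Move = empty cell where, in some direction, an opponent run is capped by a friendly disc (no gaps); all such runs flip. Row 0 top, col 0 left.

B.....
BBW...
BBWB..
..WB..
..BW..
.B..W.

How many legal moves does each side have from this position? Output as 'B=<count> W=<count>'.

-- B to move --
(0,1): flips 1 -> legal
(0,2): flips 3 -> legal
(0,3): flips 1 -> legal
(1,3): flips 1 -> legal
(3,1): flips 1 -> legal
(3,4): no bracket -> illegal
(4,1): flips 1 -> legal
(4,4): flips 1 -> legal
(4,5): no bracket -> illegal
(5,2): no bracket -> illegal
(5,3): flips 1 -> legal
(5,5): no bracket -> illegal
B mobility = 8
-- W to move --
(0,1): no bracket -> illegal
(0,2): no bracket -> illegal
(1,3): flips 2 -> legal
(1,4): flips 1 -> legal
(2,4): flips 1 -> legal
(3,0): flips 1 -> legal
(3,1): no bracket -> illegal
(3,4): flips 2 -> legal
(4,0): no bracket -> illegal
(4,1): flips 1 -> legal
(4,4): flips 1 -> legal
(5,0): no bracket -> illegal
(5,2): flips 1 -> legal
(5,3): no bracket -> illegal
W mobility = 8

Answer: B=8 W=8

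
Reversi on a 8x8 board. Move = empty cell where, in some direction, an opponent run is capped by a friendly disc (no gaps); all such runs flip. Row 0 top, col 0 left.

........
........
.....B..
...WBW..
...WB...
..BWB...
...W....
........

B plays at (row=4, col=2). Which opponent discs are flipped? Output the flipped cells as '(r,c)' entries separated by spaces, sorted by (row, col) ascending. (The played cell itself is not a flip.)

Answer: (4,3)

Derivation:
Dir NW: first cell '.' (not opp) -> no flip
Dir N: first cell '.' (not opp) -> no flip
Dir NE: opp run (3,3), next='.' -> no flip
Dir W: first cell '.' (not opp) -> no flip
Dir E: opp run (4,3) capped by B -> flip
Dir SW: first cell '.' (not opp) -> no flip
Dir S: first cell 'B' (not opp) -> no flip
Dir SE: opp run (5,3), next='.' -> no flip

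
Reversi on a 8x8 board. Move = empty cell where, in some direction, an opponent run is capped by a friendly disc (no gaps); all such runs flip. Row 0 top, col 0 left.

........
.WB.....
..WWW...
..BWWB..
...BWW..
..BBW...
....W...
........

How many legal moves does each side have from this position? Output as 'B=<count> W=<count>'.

-- B to move --
(0,0): no bracket -> illegal
(0,1): no bracket -> illegal
(0,2): no bracket -> illegal
(1,0): flips 1 -> legal
(1,3): flips 3 -> legal
(1,4): flips 1 -> legal
(1,5): no bracket -> illegal
(2,0): no bracket -> illegal
(2,1): no bracket -> illegal
(2,5): flips 1 -> legal
(3,1): no bracket -> illegal
(3,6): no bracket -> illegal
(4,2): no bracket -> illegal
(4,6): flips 2 -> legal
(5,5): flips 2 -> legal
(5,6): flips 3 -> legal
(6,3): no bracket -> illegal
(6,5): flips 1 -> legal
(7,3): no bracket -> illegal
(7,4): no bracket -> illegal
(7,5): flips 1 -> legal
B mobility = 9
-- W to move --
(0,1): flips 1 -> legal
(0,2): flips 1 -> legal
(0,3): no bracket -> illegal
(1,3): flips 1 -> legal
(2,1): flips 2 -> legal
(2,5): flips 1 -> legal
(2,6): flips 1 -> legal
(3,1): flips 1 -> legal
(3,6): flips 1 -> legal
(4,1): flips 1 -> legal
(4,2): flips 3 -> legal
(4,6): flips 1 -> legal
(5,1): flips 2 -> legal
(6,1): flips 2 -> legal
(6,2): flips 1 -> legal
(6,3): flips 2 -> legal
W mobility = 15

Answer: B=9 W=15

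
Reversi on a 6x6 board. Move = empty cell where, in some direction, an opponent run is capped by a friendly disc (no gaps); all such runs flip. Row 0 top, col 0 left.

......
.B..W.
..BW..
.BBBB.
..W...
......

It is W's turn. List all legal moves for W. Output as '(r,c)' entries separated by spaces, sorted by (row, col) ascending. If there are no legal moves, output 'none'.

Answer: (1,2) (2,0) (2,1) (2,4) (4,1) (4,3) (4,5)

Derivation:
(0,0): no bracket -> illegal
(0,1): no bracket -> illegal
(0,2): no bracket -> illegal
(1,0): no bracket -> illegal
(1,2): flips 2 -> legal
(1,3): no bracket -> illegal
(2,0): flips 1 -> legal
(2,1): flips 1 -> legal
(2,4): flips 1 -> legal
(2,5): no bracket -> illegal
(3,0): no bracket -> illegal
(3,5): no bracket -> illegal
(4,0): no bracket -> illegal
(4,1): flips 1 -> legal
(4,3): flips 1 -> legal
(4,4): no bracket -> illegal
(4,5): flips 1 -> legal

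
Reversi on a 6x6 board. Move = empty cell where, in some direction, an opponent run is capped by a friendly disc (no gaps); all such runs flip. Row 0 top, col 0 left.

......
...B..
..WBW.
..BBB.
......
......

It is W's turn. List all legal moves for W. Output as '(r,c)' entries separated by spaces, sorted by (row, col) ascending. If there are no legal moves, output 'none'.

Answer: (0,2) (0,4) (4,2) (4,4)

Derivation:
(0,2): flips 1 -> legal
(0,3): no bracket -> illegal
(0,4): flips 1 -> legal
(1,2): no bracket -> illegal
(1,4): no bracket -> illegal
(2,1): no bracket -> illegal
(2,5): no bracket -> illegal
(3,1): no bracket -> illegal
(3,5): no bracket -> illegal
(4,1): no bracket -> illegal
(4,2): flips 2 -> legal
(4,3): no bracket -> illegal
(4,4): flips 2 -> legal
(4,5): no bracket -> illegal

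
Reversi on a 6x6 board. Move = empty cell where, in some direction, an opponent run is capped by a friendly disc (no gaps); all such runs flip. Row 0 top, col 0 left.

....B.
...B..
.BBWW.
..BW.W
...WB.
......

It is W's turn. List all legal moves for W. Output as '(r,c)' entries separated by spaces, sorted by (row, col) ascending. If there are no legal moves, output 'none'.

(0,2): flips 1 -> legal
(0,3): flips 1 -> legal
(0,5): no bracket -> illegal
(1,0): flips 2 -> legal
(1,1): flips 1 -> legal
(1,2): no bracket -> illegal
(1,4): no bracket -> illegal
(1,5): no bracket -> illegal
(2,0): flips 2 -> legal
(3,0): no bracket -> illegal
(3,1): flips 1 -> legal
(3,4): no bracket -> illegal
(4,1): flips 1 -> legal
(4,2): no bracket -> illegal
(4,5): flips 1 -> legal
(5,3): flips 1 -> legal
(5,4): no bracket -> illegal
(5,5): flips 1 -> legal

Answer: (0,2) (0,3) (1,0) (1,1) (2,0) (3,1) (4,1) (4,5) (5,3) (5,5)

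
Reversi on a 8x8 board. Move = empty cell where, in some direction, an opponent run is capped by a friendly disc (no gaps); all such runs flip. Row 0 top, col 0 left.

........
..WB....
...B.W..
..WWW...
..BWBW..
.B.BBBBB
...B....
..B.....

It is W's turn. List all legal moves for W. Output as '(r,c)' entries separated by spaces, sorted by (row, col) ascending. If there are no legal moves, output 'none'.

Answer: (0,3) (1,4) (4,1) (5,2) (6,0) (6,4) (6,5) (6,6) (6,7) (7,3)

Derivation:
(0,2): no bracket -> illegal
(0,3): flips 2 -> legal
(0,4): no bracket -> illegal
(1,4): flips 2 -> legal
(2,2): no bracket -> illegal
(2,4): no bracket -> illegal
(3,1): no bracket -> illegal
(3,5): no bracket -> illegal
(4,0): no bracket -> illegal
(4,1): flips 1 -> legal
(4,6): no bracket -> illegal
(4,7): no bracket -> illegal
(5,0): no bracket -> illegal
(5,2): flips 1 -> legal
(6,0): flips 2 -> legal
(6,1): no bracket -> illegal
(6,2): no bracket -> illegal
(6,4): flips 2 -> legal
(6,5): flips 2 -> legal
(6,6): flips 2 -> legal
(6,7): flips 1 -> legal
(7,1): no bracket -> illegal
(7,3): flips 2 -> legal
(7,4): no bracket -> illegal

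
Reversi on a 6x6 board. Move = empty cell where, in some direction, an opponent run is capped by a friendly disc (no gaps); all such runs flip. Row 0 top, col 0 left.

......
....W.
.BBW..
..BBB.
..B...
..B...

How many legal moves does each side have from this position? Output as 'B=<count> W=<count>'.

Answer: B=4 W=4

Derivation:
-- B to move --
(0,3): no bracket -> illegal
(0,4): no bracket -> illegal
(0,5): flips 2 -> legal
(1,2): flips 1 -> legal
(1,3): flips 1 -> legal
(1,5): no bracket -> illegal
(2,4): flips 1 -> legal
(2,5): no bracket -> illegal
B mobility = 4
-- W to move --
(1,0): no bracket -> illegal
(1,1): no bracket -> illegal
(1,2): no bracket -> illegal
(1,3): no bracket -> illegal
(2,0): flips 2 -> legal
(2,4): no bracket -> illegal
(2,5): no bracket -> illegal
(3,0): no bracket -> illegal
(3,1): no bracket -> illegal
(3,5): no bracket -> illegal
(4,1): flips 1 -> legal
(4,3): flips 1 -> legal
(4,4): no bracket -> illegal
(4,5): flips 1 -> legal
(5,1): no bracket -> illegal
(5,3): no bracket -> illegal
W mobility = 4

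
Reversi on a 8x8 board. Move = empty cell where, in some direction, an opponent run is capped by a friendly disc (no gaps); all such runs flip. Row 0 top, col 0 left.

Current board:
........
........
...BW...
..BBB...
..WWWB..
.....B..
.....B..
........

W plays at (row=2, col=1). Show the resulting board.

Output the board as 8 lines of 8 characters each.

Answer: ........
........
.W.BW...
..WBB...
..WWWB..
.....B..
.....B..
........

Derivation:
Place W at (2,1); scan 8 dirs for brackets.
Dir NW: first cell '.' (not opp) -> no flip
Dir N: first cell '.' (not opp) -> no flip
Dir NE: first cell '.' (not opp) -> no flip
Dir W: first cell '.' (not opp) -> no flip
Dir E: first cell '.' (not opp) -> no flip
Dir SW: first cell '.' (not opp) -> no flip
Dir S: first cell '.' (not opp) -> no flip
Dir SE: opp run (3,2) capped by W -> flip
All flips: (3,2)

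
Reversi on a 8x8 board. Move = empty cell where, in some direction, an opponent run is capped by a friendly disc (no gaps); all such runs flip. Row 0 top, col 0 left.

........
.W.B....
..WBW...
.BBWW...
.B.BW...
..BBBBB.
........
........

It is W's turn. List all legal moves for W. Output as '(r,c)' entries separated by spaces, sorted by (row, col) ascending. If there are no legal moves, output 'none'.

Answer: (0,2) (0,3) (0,4) (1,2) (3,0) (4,0) (4,2) (6,1) (6,2) (6,3) (6,4) (6,6)

Derivation:
(0,2): flips 1 -> legal
(0,3): flips 2 -> legal
(0,4): flips 1 -> legal
(1,2): flips 1 -> legal
(1,4): no bracket -> illegal
(2,0): no bracket -> illegal
(2,1): no bracket -> illegal
(3,0): flips 2 -> legal
(4,0): flips 1 -> legal
(4,2): flips 2 -> legal
(4,5): no bracket -> illegal
(4,6): no bracket -> illegal
(4,7): no bracket -> illegal
(5,0): no bracket -> illegal
(5,1): no bracket -> illegal
(5,7): no bracket -> illegal
(6,1): flips 2 -> legal
(6,2): flips 1 -> legal
(6,3): flips 2 -> legal
(6,4): flips 1 -> legal
(6,5): no bracket -> illegal
(6,6): flips 1 -> legal
(6,7): no bracket -> illegal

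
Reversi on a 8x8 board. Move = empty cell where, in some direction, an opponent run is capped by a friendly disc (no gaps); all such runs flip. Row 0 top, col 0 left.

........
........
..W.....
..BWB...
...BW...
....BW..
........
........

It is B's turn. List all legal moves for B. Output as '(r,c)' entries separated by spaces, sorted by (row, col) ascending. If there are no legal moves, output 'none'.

(1,1): no bracket -> illegal
(1,2): flips 1 -> legal
(1,3): no bracket -> illegal
(2,1): no bracket -> illegal
(2,3): flips 1 -> legal
(2,4): no bracket -> illegal
(3,1): no bracket -> illegal
(3,5): no bracket -> illegal
(4,2): no bracket -> illegal
(4,5): flips 1 -> legal
(4,6): no bracket -> illegal
(5,3): no bracket -> illegal
(5,6): flips 1 -> legal
(6,4): no bracket -> illegal
(6,5): no bracket -> illegal
(6,6): no bracket -> illegal

Answer: (1,2) (2,3) (4,5) (5,6)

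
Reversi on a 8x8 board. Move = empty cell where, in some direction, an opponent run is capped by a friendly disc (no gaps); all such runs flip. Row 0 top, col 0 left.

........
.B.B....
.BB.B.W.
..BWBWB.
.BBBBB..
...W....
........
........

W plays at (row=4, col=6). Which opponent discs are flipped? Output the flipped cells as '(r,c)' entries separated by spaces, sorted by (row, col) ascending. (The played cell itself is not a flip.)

Dir NW: first cell 'W' (not opp) -> no flip
Dir N: opp run (3,6) capped by W -> flip
Dir NE: first cell '.' (not opp) -> no flip
Dir W: opp run (4,5) (4,4) (4,3) (4,2) (4,1), next='.' -> no flip
Dir E: first cell '.' (not opp) -> no flip
Dir SW: first cell '.' (not opp) -> no flip
Dir S: first cell '.' (not opp) -> no flip
Dir SE: first cell '.' (not opp) -> no flip

Answer: (3,6)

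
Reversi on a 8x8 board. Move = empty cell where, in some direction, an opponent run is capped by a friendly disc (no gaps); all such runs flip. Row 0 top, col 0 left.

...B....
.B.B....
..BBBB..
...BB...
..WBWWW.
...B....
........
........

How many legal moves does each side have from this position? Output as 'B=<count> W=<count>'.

Answer: B=8 W=6

Derivation:
-- B to move --
(3,1): flips 1 -> legal
(3,2): no bracket -> illegal
(3,5): flips 1 -> legal
(3,6): no bracket -> illegal
(3,7): no bracket -> illegal
(4,1): flips 1 -> legal
(4,7): flips 3 -> legal
(5,1): flips 1 -> legal
(5,2): no bracket -> illegal
(5,4): flips 1 -> legal
(5,5): flips 1 -> legal
(5,6): flips 1 -> legal
(5,7): no bracket -> illegal
B mobility = 8
-- W to move --
(0,0): flips 3 -> legal
(0,1): no bracket -> illegal
(0,2): no bracket -> illegal
(0,4): no bracket -> illegal
(1,0): no bracket -> illegal
(1,2): flips 2 -> legal
(1,4): flips 2 -> legal
(1,5): flips 2 -> legal
(1,6): no bracket -> illegal
(2,0): no bracket -> illegal
(2,1): no bracket -> illegal
(2,6): no bracket -> illegal
(3,1): no bracket -> illegal
(3,2): no bracket -> illegal
(3,5): no bracket -> illegal
(3,6): no bracket -> illegal
(5,2): no bracket -> illegal
(5,4): no bracket -> illegal
(6,2): flips 1 -> legal
(6,3): no bracket -> illegal
(6,4): flips 1 -> legal
W mobility = 6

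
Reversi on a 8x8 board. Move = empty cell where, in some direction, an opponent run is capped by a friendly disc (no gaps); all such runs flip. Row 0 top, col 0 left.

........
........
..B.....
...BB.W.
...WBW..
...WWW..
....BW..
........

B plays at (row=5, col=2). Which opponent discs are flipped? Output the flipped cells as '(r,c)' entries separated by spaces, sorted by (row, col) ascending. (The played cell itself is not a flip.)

Dir NW: first cell '.' (not opp) -> no flip
Dir N: first cell '.' (not opp) -> no flip
Dir NE: opp run (4,3) capped by B -> flip
Dir W: first cell '.' (not opp) -> no flip
Dir E: opp run (5,3) (5,4) (5,5), next='.' -> no flip
Dir SW: first cell '.' (not opp) -> no flip
Dir S: first cell '.' (not opp) -> no flip
Dir SE: first cell '.' (not opp) -> no flip

Answer: (4,3)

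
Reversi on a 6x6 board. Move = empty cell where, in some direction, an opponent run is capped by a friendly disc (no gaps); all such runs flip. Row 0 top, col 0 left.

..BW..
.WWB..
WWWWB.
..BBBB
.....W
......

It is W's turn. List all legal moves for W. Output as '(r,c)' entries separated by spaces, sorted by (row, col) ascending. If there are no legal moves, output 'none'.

Answer: (0,1) (0,4) (1,4) (2,5) (4,1) (4,2) (4,3) (4,4)

Derivation:
(0,1): flips 1 -> legal
(0,4): flips 1 -> legal
(1,4): flips 1 -> legal
(1,5): no bracket -> illegal
(2,5): flips 2 -> legal
(3,1): no bracket -> illegal
(4,1): flips 1 -> legal
(4,2): flips 1 -> legal
(4,3): flips 2 -> legal
(4,4): flips 1 -> legal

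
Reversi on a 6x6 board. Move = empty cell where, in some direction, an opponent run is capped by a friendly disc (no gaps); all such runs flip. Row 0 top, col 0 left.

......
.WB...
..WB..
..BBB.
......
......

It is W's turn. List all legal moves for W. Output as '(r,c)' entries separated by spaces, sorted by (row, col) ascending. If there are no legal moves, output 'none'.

Answer: (0,2) (1,3) (2,4) (4,2) (4,4)

Derivation:
(0,1): no bracket -> illegal
(0,2): flips 1 -> legal
(0,3): no bracket -> illegal
(1,3): flips 1 -> legal
(1,4): no bracket -> illegal
(2,1): no bracket -> illegal
(2,4): flips 1 -> legal
(2,5): no bracket -> illegal
(3,1): no bracket -> illegal
(3,5): no bracket -> illegal
(4,1): no bracket -> illegal
(4,2): flips 1 -> legal
(4,3): no bracket -> illegal
(4,4): flips 1 -> legal
(4,5): no bracket -> illegal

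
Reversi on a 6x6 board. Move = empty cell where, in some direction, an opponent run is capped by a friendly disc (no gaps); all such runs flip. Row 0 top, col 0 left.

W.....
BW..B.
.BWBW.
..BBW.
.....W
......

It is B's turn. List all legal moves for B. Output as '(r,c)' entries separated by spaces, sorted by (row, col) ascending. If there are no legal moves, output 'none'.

Answer: (0,1) (1,2) (1,5) (2,5) (3,5) (4,4)

Derivation:
(0,1): flips 1 -> legal
(0,2): no bracket -> illegal
(1,2): flips 2 -> legal
(1,3): no bracket -> illegal
(1,5): flips 1 -> legal
(2,0): no bracket -> illegal
(2,5): flips 1 -> legal
(3,1): no bracket -> illegal
(3,5): flips 1 -> legal
(4,3): no bracket -> illegal
(4,4): flips 2 -> legal
(5,4): no bracket -> illegal
(5,5): no bracket -> illegal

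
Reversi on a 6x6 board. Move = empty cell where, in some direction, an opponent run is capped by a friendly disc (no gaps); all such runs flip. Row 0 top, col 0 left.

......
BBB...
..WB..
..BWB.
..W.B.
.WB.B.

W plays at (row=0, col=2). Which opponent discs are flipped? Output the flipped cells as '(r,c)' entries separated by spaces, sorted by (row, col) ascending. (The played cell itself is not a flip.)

Dir NW: edge -> no flip
Dir N: edge -> no flip
Dir NE: edge -> no flip
Dir W: first cell '.' (not opp) -> no flip
Dir E: first cell '.' (not opp) -> no flip
Dir SW: opp run (1,1), next='.' -> no flip
Dir S: opp run (1,2) capped by W -> flip
Dir SE: first cell '.' (not opp) -> no flip

Answer: (1,2)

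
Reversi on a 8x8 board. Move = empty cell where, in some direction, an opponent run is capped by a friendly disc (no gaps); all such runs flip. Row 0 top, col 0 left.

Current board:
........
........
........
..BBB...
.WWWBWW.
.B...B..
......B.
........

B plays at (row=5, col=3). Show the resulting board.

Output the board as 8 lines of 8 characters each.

Answer: ........
........
........
..BBB...
.WWBBWW.
.B.B.B..
......B.
........

Derivation:
Place B at (5,3); scan 8 dirs for brackets.
Dir NW: opp run (4,2), next='.' -> no flip
Dir N: opp run (4,3) capped by B -> flip
Dir NE: first cell 'B' (not opp) -> no flip
Dir W: first cell '.' (not opp) -> no flip
Dir E: first cell '.' (not opp) -> no flip
Dir SW: first cell '.' (not opp) -> no flip
Dir S: first cell '.' (not opp) -> no flip
Dir SE: first cell '.' (not opp) -> no flip
All flips: (4,3)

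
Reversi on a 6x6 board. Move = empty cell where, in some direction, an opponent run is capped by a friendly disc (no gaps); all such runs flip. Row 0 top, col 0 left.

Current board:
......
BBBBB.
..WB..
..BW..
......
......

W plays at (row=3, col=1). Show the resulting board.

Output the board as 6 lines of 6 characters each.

Place W at (3,1); scan 8 dirs for brackets.
Dir NW: first cell '.' (not opp) -> no flip
Dir N: first cell '.' (not opp) -> no flip
Dir NE: first cell 'W' (not opp) -> no flip
Dir W: first cell '.' (not opp) -> no flip
Dir E: opp run (3,2) capped by W -> flip
Dir SW: first cell '.' (not opp) -> no flip
Dir S: first cell '.' (not opp) -> no flip
Dir SE: first cell '.' (not opp) -> no flip
All flips: (3,2)

Answer: ......
BBBBB.
..WB..
.WWW..
......
......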